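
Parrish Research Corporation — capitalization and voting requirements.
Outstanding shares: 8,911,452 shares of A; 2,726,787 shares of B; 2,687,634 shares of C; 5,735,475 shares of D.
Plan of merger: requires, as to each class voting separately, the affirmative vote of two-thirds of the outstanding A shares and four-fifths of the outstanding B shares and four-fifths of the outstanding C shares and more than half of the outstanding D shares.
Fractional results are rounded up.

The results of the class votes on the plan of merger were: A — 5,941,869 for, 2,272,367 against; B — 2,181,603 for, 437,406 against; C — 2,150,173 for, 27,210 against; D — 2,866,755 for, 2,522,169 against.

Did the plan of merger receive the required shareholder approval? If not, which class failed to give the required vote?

Not approved — the D shares did not give the required vote.

A: 2/3 of 8911452 = 5940968; 5,940,968 required, 5,941,869 in favor — approved.
B: 4/5 of 2726787 = 2181429.60, rounded up to 2181430; 2,181,430 required, 2,181,603 in favor — approved.
C: 4/5 of 2687634 = 2150107.20, rounded up to 2150108; 2,150,108 required, 2,150,173 in favor — approved.
D: a majority of 5735475 is 2867738; 2,867,738 required, 2,866,755 in favor — not approved.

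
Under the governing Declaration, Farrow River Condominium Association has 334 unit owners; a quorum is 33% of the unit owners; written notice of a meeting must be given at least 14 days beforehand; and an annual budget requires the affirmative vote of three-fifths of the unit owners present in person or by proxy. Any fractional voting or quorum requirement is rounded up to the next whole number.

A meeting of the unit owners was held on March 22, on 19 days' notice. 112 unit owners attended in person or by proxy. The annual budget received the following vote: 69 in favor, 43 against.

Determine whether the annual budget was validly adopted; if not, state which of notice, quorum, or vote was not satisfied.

Valid — all requirements satisfied.

Notice: 19 days given; 14 required. Satisfied.
Quorum: 33% of 334 = 110.22, rounded up to 111; 112 present. Satisfied.
Vote: requires three-fifths of those present (112); 3/5 of 112 = 67.20, rounded up to 68, so 68 needed; 69 in favor. Satisfied.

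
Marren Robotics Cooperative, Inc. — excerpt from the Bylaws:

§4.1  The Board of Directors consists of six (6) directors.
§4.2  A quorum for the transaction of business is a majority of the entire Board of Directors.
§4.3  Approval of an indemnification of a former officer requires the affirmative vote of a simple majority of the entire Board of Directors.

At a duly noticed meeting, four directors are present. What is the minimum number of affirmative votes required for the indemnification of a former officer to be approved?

The indemnification of a former officer requires a majority of the entire Board of Directors (6).
A majority of 6 is 4.

4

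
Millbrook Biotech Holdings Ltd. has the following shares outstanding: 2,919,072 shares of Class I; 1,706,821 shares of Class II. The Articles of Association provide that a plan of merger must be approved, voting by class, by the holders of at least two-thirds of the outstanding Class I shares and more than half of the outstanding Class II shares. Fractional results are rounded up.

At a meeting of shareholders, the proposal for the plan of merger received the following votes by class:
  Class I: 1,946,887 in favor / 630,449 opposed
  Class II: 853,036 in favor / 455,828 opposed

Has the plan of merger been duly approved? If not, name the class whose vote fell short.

Not approved — the Class II shares did not give the required vote.

Class I: 2/3 of 2919072 = 1946048; 1,946,048 required, 1,946,887 in favor — approved.
Class II: a majority of 1706821 is 853411; 853,411 required, 853,036 in favor — not approved.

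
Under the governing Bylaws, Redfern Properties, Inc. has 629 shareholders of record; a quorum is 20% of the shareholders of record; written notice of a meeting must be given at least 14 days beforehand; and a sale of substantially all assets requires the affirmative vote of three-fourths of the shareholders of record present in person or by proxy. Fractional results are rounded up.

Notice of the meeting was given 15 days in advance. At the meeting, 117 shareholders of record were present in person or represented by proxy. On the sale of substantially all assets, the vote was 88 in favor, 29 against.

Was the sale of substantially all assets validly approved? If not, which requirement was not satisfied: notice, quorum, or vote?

Notice: 15 days given; 14 required. Satisfied.
Quorum: 20% of 629 = 125.80, rounded up to 126; 117 present. Not satisfied.
Vote: requires three-fourths of those present (117); 3/4 of 117 = 87.75, rounded up to 88, so 88 needed; 88 in favor. Satisfied.

Invalid — quorum requirement not satisfied.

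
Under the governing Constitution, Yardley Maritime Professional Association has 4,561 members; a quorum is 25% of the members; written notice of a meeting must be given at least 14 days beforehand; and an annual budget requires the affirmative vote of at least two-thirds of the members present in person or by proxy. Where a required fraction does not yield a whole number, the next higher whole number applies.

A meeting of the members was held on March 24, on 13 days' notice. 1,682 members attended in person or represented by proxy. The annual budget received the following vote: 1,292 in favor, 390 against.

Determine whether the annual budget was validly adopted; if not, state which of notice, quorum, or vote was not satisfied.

Invalid — notice requirement not satisfied.

Notice: 13 days given; 14 required. Not satisfied.
Quorum: 25% of 4,561 = 1,140.25, rounded up to 1,141; 1,682 present. Satisfied.
Vote: requires two-thirds of those present (1,682); 2/3 of 1682 = 1121.33, rounded up to 1122, so 1,122 needed; 1,292 in favor. Satisfied.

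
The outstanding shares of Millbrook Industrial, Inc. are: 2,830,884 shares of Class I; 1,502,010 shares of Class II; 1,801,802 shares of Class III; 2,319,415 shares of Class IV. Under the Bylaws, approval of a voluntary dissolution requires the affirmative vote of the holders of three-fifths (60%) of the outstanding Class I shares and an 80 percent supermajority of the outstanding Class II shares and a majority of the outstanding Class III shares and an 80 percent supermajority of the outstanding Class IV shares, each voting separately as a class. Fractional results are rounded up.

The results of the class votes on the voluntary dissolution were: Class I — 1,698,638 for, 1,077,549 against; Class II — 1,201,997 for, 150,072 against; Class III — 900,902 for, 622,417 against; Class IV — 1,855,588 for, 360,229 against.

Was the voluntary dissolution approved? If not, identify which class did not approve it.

Approved — every class gave the required vote.

Class I: 3/5 of 2830884 = 1698530.40, rounded up to 1698531; 1,698,531 required, 1,698,638 in favor — approved.
Class II: 4/5 of 1502010 = 1201608; 1,201,608 required, 1,201,997 in favor — approved.
Class III: a majority of 1801802 is 900902; 900,902 required, 900,902 in favor — approved.
Class IV: 4/5 of 2319415 = 1855532; 1,855,532 required, 1,855,588 in favor — approved.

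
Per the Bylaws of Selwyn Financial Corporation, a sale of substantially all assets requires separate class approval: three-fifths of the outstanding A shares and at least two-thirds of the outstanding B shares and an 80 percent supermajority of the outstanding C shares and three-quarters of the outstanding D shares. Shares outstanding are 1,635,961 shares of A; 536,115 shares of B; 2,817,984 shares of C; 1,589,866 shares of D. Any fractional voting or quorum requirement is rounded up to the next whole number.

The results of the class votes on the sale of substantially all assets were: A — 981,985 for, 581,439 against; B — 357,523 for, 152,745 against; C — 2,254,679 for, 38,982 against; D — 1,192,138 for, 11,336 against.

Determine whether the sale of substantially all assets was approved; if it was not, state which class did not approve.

A: 3/5 of 1635961 = 981576.60, rounded up to 981577; 981,577 required, 981,985 in favor — approved.
B: 2/3 of 536115 = 357410; 357,410 required, 357,523 in favor — approved.
C: 4/5 of 2817984 = 2254387.20, rounded up to 2254388; 2,254,388 required, 2,254,679 in favor — approved.
D: 3/4 of 1589866 = 1192399.50, rounded up to 1192400; 1,192,400 required, 1,192,138 in favor — not approved.

Not approved — the D shares did not give the required vote.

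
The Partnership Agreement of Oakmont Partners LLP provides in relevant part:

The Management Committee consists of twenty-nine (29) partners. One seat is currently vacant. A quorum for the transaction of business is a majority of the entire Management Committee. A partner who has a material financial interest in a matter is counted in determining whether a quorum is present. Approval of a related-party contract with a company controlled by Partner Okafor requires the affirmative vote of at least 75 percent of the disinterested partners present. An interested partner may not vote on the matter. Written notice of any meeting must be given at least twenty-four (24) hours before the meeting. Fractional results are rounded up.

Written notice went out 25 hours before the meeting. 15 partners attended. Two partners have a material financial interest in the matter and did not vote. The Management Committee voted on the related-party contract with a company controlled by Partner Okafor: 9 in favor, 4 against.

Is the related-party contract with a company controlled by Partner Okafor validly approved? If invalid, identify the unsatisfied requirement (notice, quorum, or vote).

Invalid — vote requirement not satisfied.

Notice: 25 hours given; 24 required (25 ≥ 24). Satisfied.
Quorum: 15 present (interested partners count toward quorum); quorum is 15. Satisfied.
Vote: the related-party contract with a company controlled by Partner Okafor requires three-fourths of the disinterested partners present (15 − 2 = 13). 3/4 of 13 = 9.75, rounded up to 10, so 10 affirmative votes are needed; 9 voted in favor. Not satisfied.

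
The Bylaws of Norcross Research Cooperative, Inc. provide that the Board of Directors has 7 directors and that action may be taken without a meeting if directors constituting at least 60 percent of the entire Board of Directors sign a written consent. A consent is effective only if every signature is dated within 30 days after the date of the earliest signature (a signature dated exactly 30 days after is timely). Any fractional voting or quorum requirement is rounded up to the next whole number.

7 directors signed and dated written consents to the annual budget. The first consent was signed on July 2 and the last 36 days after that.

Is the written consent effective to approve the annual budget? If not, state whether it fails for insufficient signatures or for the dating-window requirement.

Signatures required: at least 60 percent of 7 — 3/5 of 7 = 4.20, rounded up to 5, so 5 needed; 7 signed. Sufficient.
Dating window: the latest signature is 36 days after the earliest; the limit is 30 days. Outside the window.

Not effective — dating-window requirement not satisfied.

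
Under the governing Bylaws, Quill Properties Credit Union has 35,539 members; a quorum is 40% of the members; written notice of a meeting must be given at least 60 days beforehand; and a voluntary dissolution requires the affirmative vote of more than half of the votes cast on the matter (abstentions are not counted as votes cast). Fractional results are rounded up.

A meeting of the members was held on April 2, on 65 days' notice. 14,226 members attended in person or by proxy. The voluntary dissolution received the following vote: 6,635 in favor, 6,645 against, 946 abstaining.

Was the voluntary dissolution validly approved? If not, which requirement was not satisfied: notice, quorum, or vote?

Notice: 65 days given; 60 required. Satisfied.
Quorum: 40% of 35,539 = 14,215.60, rounded up to 14,216; 14,226 present. Satisfied.
Vote: requires a majority of the votes cast (14,226 − 946 abstaining = 13,280); a majority of 13280 is 6641, so 6,641 needed; 6,635 in favor. Not satisfied.

Invalid — vote requirement not satisfied.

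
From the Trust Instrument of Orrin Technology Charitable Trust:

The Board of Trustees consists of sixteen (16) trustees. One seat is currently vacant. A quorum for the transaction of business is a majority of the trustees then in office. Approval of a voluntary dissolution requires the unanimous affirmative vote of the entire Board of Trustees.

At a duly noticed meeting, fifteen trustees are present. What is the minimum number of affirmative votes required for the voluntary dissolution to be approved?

The voluntary dissolution requires the unanimous vote of the entire Board of Trustees (16).
Unanimous means all 16.
(Only 15 can vote, so the voluntary dissolution cannot pass at this meeting, but the required vote is still 16.)

16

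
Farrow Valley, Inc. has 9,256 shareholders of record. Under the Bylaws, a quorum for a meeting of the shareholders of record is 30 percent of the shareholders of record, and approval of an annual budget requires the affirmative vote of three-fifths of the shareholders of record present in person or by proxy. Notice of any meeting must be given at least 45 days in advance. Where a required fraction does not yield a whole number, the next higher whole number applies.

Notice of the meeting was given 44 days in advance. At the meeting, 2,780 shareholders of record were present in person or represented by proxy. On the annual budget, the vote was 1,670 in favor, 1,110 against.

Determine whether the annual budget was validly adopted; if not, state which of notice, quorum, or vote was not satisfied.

Invalid — notice requirement not satisfied.

Notice: 44 days given; 45 required. Not satisfied.
Quorum: 30% of 9,256 = 2,776.80, rounded up to 2,777; 2,780 present. Satisfied.
Vote: requires three-fifths of those present (2,780); 3/5 of 2780 = 1668, so 1,668 needed; 1,670 in favor. Satisfied.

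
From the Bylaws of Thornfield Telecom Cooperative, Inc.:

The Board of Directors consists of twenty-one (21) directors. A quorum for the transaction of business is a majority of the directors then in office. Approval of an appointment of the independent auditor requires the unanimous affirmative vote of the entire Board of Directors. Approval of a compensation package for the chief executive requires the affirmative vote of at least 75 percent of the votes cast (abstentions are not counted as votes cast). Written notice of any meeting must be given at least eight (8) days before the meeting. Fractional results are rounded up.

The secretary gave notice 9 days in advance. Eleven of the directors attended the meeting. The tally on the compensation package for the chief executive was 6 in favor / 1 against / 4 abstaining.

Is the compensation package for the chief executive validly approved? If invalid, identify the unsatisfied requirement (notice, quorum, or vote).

Notice: 9 days given; 8 required (9 ≥ 8). Satisfied.
Quorum: 11 present; quorum is 11. Satisfied.
Vote: the compensation package for the chief executive requires three-fourths of the votes cast (11 present − 4 abstaining = 7). 3/4 of 7 = 5.25, rounded up to 6, so 6 affirmative votes are needed; 6 voted in favor. Satisfied.

Valid — all requirements satisfied.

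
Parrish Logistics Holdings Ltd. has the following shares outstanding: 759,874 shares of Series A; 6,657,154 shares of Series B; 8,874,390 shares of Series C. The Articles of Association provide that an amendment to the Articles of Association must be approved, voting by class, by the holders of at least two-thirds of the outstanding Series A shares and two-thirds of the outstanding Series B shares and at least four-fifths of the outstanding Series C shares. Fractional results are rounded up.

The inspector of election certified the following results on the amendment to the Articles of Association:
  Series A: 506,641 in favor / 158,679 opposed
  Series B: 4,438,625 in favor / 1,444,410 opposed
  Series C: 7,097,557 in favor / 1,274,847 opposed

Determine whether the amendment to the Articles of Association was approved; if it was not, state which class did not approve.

Series A: 2/3 of 759874 = 506582.67, rounded up to 506583; 506,583 required, 506,641 in favor — approved.
Series B: 2/3 of 6657154 = 4438102.67, rounded up to 4438103; 4,438,103 required, 4,438,625 in favor — approved.
Series C: 4/5 of 8874390 = 7099512; 7,099,512 required, 7,097,557 in favor — not approved.

Not approved — the Series C shares did not give the required vote.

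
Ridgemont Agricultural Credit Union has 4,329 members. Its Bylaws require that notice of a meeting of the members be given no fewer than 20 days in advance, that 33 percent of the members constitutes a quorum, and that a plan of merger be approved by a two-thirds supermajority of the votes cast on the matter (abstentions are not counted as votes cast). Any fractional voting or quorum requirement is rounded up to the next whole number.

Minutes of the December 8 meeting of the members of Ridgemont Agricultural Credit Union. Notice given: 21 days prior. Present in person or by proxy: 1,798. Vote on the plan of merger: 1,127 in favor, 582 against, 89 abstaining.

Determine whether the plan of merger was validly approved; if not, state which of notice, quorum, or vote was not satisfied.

Notice: 21 days given; 20 required. Satisfied.
Quorum: 33% of 4,329 = 1,428.57, rounded up to 1,429; 1,798 present. Satisfied.
Vote: requires two-thirds of the votes cast (1,798 − 89 abstaining = 1,709); 2/3 of 1709 = 1139.33, rounded up to 1140, so 1,140 needed; 1,127 in favor. Not satisfied.

Invalid — vote requirement not satisfied.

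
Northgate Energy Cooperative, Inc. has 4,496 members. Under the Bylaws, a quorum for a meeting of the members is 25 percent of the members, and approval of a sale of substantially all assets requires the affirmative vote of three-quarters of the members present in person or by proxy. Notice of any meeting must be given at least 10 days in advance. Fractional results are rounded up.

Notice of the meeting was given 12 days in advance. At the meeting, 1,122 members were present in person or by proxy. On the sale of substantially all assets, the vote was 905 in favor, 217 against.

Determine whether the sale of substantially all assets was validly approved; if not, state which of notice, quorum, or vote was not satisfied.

Notice: 12 days given; 10 required. Satisfied.
Quorum: 25% of 4,496 = 1,124; 1,122 present. Not satisfied.
Vote: requires three-fourths of those present (1,122); 3/4 of 1122 = 841.50, rounded up to 842, so 842 needed; 905 in favor. Satisfied.

Invalid — quorum requirement not satisfied.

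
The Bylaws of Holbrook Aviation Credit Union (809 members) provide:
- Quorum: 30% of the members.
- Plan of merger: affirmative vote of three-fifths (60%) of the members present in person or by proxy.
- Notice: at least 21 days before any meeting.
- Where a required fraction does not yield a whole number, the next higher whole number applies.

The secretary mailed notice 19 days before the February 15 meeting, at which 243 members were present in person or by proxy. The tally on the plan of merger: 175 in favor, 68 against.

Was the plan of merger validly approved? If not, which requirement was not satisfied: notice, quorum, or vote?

Notice: 19 days given; 21 required. Not satisfied.
Quorum: 30% of 809 = 242.70, rounded up to 243; 243 present. Satisfied.
Vote: requires three-fifths of those present (243); 3/5 of 243 = 145.80, rounded up to 146, so 146 needed; 175 in favor. Satisfied.

Invalid — notice requirement not satisfied.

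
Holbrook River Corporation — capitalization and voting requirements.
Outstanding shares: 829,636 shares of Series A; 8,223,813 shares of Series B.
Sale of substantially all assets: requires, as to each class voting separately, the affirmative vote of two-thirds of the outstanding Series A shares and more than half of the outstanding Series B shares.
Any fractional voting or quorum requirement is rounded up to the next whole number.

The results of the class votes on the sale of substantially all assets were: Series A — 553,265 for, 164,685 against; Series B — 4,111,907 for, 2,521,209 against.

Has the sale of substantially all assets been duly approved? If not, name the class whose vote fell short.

Series A: 2/3 of 829636 = 553090.67, rounded up to 553091; 553,091 required, 553,265 in favor — approved.
Series B: a majority of 8223813 is 4111907; 4,111,907 required, 4,111,907 in favor — approved.

Approved — every class gave the required vote.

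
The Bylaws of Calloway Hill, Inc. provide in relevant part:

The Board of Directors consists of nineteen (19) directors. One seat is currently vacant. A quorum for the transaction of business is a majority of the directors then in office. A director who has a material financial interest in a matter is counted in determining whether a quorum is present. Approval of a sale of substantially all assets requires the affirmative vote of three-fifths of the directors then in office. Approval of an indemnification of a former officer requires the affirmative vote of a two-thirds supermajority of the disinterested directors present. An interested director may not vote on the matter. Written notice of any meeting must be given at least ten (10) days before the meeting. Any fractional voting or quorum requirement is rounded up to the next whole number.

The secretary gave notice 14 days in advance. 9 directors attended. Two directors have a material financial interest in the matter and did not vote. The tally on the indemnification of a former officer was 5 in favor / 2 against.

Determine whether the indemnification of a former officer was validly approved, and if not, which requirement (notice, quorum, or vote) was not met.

Invalid — quorum requirement not satisfied.

Notice: 14 days given; 10 required (14 ≥ 10). Satisfied.
Quorum: 9 present (interested directors count toward quorum); quorum is 10. Not satisfied.
Vote: the indemnification of a former officer requires two-thirds of the disinterested directors present (9 − 2 = 7). 2/3 of 7 = 4.67, rounded up to 5, so 5 affirmative votes are needed; 5 voted in favor. Satisfied. (Moot — without a quorum no business can be validly transacted.)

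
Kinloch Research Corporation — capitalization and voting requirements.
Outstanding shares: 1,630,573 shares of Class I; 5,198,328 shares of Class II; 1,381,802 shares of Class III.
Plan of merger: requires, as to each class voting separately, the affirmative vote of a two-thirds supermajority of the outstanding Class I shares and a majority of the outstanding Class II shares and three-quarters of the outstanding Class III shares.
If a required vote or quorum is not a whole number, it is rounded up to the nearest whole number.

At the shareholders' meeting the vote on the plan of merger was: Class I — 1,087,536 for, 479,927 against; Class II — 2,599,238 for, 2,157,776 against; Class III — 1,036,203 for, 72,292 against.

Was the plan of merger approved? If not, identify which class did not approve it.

Not approved — the Class III shares did not give the required vote.

Class I: 2/3 of 1630573 = 1087048.67, rounded up to 1087049; 1,087,049 required, 1,087,536 in favor — approved.
Class II: a majority of 5198328 is 2599165; 2,599,165 required, 2,599,238 in favor — approved.
Class III: 3/4 of 1381802 = 1036351.50, rounded up to 1036352; 1,036,352 required, 1,036,203 in favor — not approved.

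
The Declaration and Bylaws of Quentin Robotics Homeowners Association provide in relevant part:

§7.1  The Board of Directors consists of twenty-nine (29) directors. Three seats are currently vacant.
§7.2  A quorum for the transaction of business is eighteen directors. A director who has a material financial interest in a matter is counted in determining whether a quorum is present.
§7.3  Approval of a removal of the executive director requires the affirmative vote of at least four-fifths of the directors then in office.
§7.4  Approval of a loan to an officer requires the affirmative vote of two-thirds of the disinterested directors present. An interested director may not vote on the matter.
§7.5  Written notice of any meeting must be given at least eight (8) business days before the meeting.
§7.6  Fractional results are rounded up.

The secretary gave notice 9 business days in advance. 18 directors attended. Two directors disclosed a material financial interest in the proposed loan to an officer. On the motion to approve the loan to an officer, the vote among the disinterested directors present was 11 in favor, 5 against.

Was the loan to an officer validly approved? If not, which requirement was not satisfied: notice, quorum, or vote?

Notice: 9 business days given; 8 required (9 ≥ 8). Satisfied.
Quorum: 18 present (interested directors count toward quorum); quorum is 18. Satisfied.
Vote: the loan to an officer requires two-thirds of the disinterested directors present (18 − 2 = 16). 2/3 of 16 = 10.67, rounded up to 11, so 11 affirmative votes are needed; 11 voted in favor. Satisfied.

Valid — all requirements satisfied.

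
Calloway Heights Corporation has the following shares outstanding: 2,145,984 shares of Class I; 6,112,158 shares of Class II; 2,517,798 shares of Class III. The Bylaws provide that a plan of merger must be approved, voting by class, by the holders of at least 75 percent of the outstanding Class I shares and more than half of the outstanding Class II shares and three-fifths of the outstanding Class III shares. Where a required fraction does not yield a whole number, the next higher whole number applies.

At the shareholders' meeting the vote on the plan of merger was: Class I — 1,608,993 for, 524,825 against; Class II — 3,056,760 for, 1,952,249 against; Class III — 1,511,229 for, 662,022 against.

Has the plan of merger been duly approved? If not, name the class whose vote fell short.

Class I: 3/4 of 2145984 = 1609488; 1,609,488 required, 1,608,993 in favor — not approved.
Class II: a majority of 6112158 is 3056080; 3,056,080 required, 3,056,760 in favor — approved.
Class III: 3/5 of 2517798 = 1510678.80, rounded up to 1510679; 1,510,679 required, 1,511,229 in favor — approved.

Not approved — the Class I shares did not give the required vote.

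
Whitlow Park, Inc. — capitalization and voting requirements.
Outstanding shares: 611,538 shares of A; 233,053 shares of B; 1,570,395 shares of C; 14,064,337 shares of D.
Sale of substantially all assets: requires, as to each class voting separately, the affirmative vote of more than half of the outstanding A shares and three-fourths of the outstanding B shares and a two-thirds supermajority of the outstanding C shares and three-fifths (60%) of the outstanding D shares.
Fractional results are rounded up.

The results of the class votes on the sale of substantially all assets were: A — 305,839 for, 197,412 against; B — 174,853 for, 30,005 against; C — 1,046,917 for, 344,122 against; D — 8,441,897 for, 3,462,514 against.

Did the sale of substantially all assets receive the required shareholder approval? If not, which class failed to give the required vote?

A: a majority of 611538 is 305770; 305,770 required, 305,839 in favor — approved.
B: 3/4 of 233053 = 174789.75, rounded up to 174790; 174,790 required, 174,853 in favor — approved.
C: 2/3 of 1570395 = 1046930; 1,046,930 required, 1,046,917 in favor — not approved.
D: 3/5 of 14064337 = 8438602.20, rounded up to 8438603; 8,438,603 required, 8,441,897 in favor — approved.

Not approved — the C shares did not give the required vote.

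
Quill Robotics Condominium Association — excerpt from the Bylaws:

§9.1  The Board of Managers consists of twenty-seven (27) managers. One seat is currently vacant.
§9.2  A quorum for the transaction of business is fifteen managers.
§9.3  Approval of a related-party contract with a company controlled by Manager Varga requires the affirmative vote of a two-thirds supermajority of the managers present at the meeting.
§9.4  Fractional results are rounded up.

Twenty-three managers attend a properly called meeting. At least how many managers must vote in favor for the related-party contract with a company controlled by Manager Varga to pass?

The related-party contract with a company controlled by Manager Varga requires two-thirds of the managers present (23).
2/3 of 23 = 15.33, rounded up to 16.

16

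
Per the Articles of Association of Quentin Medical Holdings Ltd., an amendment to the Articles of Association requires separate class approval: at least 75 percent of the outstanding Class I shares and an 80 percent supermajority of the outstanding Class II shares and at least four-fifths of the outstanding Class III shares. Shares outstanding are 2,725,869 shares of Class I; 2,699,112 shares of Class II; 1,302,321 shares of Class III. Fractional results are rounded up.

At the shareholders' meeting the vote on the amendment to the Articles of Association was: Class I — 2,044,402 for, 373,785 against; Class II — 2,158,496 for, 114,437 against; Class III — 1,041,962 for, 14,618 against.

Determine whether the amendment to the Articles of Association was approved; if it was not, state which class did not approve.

Not approved — the Class II shares did not give the required vote.

Class I: 3/4 of 2725869 = 2044401.75, rounded up to 2044402; 2,044,402 required, 2,044,402 in favor — approved.
Class II: 4/5 of 2699112 = 2159289.60, rounded up to 2159290; 2,159,290 required, 2,158,496 in favor — not approved.
Class III: 4/5 of 1302321 = 1041856.80, rounded up to 1041857; 1,041,857 required, 1,041,962 in favor — approved.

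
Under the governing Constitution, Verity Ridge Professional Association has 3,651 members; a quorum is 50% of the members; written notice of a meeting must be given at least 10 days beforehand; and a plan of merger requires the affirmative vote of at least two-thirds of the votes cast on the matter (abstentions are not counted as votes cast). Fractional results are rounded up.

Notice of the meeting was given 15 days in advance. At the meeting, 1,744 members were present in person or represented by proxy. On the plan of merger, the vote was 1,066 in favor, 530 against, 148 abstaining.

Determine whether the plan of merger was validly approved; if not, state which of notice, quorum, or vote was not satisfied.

Invalid — quorum requirement not satisfied.

Notice: 15 days given; 10 required. Satisfied.
Quorum: 50% of 3,651 = 1,825.50, rounded up to 1,826; 1,744 present. Not satisfied.
Vote: requires two-thirds of the votes cast (1,744 − 148 abstaining = 1,596); 2/3 of 1596 = 1064, so 1,064 needed; 1,066 in favor. Satisfied.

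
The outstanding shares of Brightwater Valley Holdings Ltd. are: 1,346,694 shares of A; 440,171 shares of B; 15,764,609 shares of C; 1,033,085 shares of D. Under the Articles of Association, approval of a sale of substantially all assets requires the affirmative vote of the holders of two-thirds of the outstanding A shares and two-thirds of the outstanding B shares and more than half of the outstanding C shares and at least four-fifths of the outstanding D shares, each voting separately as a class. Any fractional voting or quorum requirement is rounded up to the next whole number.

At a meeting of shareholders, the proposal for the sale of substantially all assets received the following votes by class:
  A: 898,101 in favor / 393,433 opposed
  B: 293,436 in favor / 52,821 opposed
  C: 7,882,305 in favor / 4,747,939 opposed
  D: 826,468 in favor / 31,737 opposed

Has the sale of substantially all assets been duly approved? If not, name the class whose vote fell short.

Not approved — the B shares did not give the required vote.

A: 2/3 of 1346694 = 897796; 897,796 required, 898,101 in favor — approved.
B: 2/3 of 440171 = 293447.33, rounded up to 293448; 293,448 required, 293,436 in favor — not approved.
C: a majority of 15764609 is 7882305; 7,882,305 required, 7,882,305 in favor — approved.
D: 4/5 of 1033085 = 826468; 826,468 required, 826,468 in favor — approved.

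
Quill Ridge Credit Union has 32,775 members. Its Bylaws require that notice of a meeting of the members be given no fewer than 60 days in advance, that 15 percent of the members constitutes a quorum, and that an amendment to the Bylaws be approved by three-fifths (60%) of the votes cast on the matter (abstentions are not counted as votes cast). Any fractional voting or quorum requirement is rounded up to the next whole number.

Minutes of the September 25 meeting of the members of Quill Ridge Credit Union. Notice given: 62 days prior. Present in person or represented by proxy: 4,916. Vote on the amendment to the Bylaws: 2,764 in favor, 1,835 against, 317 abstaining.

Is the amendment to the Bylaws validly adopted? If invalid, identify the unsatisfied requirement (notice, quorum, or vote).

Invalid — quorum requirement not satisfied.

Notice: 62 days given; 60 required. Satisfied.
Quorum: 15% of 32,775 = 4,916.25, rounded up to 4,917; 4,916 present. Not satisfied.
Vote: requires three-fifths of the votes cast (4,916 − 317 abstaining = 4,599); 3/5 of 4599 = 2759.40, rounded up to 2760, so 2,760 needed; 2,764 in favor. Satisfied.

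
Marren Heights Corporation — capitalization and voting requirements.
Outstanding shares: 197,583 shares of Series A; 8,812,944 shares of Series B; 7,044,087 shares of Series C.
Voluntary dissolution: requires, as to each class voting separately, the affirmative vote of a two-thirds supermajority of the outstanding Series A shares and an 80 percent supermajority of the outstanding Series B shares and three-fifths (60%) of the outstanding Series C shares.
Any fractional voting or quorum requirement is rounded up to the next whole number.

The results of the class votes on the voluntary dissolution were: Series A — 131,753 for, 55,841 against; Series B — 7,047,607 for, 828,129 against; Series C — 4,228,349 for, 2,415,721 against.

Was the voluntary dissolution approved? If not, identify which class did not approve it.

Not approved — the Series B shares did not give the required vote.

Series A: 2/3 of 197583 = 131722; 131,722 required, 131,753 in favor — approved.
Series B: 4/5 of 8812944 = 7050355.20, rounded up to 7050356; 7,050,356 required, 7,047,607 in favor — not approved.
Series C: 3/5 of 7044087 = 4226452.20, rounded up to 4226453; 4,226,453 required, 4,228,349 in favor — approved.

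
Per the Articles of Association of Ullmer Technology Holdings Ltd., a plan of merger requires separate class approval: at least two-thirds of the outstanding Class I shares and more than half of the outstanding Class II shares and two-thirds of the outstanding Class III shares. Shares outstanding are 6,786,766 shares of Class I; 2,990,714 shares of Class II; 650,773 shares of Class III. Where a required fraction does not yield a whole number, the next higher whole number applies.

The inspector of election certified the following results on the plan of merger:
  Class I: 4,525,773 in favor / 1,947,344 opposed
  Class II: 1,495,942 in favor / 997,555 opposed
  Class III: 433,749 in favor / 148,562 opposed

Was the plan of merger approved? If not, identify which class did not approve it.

Class I: 2/3 of 6786766 = 4524510.67, rounded up to 4524511; 4,524,511 required, 4,525,773 in favor — approved.
Class II: a majority of 2990714 is 1495358; 1,495,358 required, 1,495,942 in favor — approved.
Class III: 2/3 of 650773 = 433848.67, rounded up to 433849; 433,849 required, 433,749 in favor — not approved.

Not approved — the Class III shares did not give the required vote.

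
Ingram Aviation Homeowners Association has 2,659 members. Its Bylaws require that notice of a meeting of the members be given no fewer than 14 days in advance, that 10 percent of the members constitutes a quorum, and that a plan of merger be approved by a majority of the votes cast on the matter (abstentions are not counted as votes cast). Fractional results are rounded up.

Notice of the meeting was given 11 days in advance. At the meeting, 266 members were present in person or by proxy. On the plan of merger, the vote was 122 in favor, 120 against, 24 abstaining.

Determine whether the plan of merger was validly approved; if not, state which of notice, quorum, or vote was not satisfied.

Notice: 11 days given; 14 required. Not satisfied.
Quorum: 10% of 2,659 = 265.90, rounded up to 266; 266 present. Satisfied.
Vote: requires a majority of the votes cast (266 − 24 abstaining = 242); a majority of 242 is 122, so 122 needed; 122 in favor. Satisfied.

Invalid — notice requirement not satisfied.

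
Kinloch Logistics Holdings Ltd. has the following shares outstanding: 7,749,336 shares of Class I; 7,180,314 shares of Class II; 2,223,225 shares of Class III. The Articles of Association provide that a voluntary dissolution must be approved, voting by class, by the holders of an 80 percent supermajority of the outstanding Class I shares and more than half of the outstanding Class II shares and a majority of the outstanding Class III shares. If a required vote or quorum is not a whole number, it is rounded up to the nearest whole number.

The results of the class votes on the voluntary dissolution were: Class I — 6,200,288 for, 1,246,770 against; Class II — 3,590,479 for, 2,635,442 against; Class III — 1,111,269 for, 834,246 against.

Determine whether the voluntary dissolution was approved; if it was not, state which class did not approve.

Class I: 4/5 of 7749336 = 6199468.80, rounded up to 6199469; 6,199,469 required, 6,200,288 in favor — approved.
Class II: a majority of 7180314 is 3590158; 3,590,158 required, 3,590,479 in favor — approved.
Class III: a majority of 2223225 is 1111613; 1,111,613 required, 1,111,269 in favor — not approved.

Not approved — the Class III shares did not give the required vote.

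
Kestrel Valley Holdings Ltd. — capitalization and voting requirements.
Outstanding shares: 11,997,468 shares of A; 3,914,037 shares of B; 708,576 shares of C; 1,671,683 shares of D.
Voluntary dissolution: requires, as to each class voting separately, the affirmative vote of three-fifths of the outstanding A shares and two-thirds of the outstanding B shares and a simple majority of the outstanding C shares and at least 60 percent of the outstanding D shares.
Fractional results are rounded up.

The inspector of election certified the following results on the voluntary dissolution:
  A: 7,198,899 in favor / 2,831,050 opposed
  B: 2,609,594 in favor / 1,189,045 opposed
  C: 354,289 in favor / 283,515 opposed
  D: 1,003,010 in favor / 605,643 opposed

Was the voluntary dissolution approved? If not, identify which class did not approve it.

Approved — every class gave the required vote.

A: 3/5 of 11997468 = 7198480.80, rounded up to 7198481; 7,198,481 required, 7,198,899 in favor — approved.
B: 2/3 of 3914037 = 2609358; 2,609,358 required, 2,609,594 in favor — approved.
C: a majority of 708576 is 354289; 354,289 required, 354,289 in favor — approved.
D: 3/5 of 1671683 = 1003009.80, rounded up to 1003010; 1,003,010 required, 1,003,010 in favor — approved.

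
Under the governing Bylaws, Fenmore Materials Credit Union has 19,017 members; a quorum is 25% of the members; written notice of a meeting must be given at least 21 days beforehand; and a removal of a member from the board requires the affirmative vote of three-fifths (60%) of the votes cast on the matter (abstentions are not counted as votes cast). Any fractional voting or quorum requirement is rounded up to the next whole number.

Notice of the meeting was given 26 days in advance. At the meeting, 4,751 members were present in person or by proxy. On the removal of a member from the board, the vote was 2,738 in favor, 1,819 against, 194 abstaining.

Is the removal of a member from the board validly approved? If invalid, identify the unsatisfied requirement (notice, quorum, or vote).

Notice: 26 days given; 21 required. Satisfied.
Quorum: 25% of 19,017 = 4,754.25, rounded up to 4,755; 4,751 present. Not satisfied.
Vote: requires three-fifths of the votes cast (4,751 − 194 abstaining = 4,557); 3/5 of 4557 = 2734.20, rounded up to 2735, so 2,735 needed; 2,738 in favor. Satisfied.

Invalid — quorum requirement not satisfied.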